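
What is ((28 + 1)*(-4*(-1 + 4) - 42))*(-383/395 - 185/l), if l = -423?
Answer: 15474516/18565 ≈ 833.53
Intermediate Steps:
((28 + 1)*(-4*(-1 + 4) - 42))*(-383/395 - 185/l) = ((28 + 1)*(-4*(-1 + 4) - 42))*(-383/395 - 185/(-423)) = (29*(-4*3 - 42))*(-383*1/395 - 185*(-1/423)) = (29*(-12 - 42))*(-383/395 + 185/423) = (29*(-54))*(-88934/167085) = -1566*(-88934/167085) = 15474516/18565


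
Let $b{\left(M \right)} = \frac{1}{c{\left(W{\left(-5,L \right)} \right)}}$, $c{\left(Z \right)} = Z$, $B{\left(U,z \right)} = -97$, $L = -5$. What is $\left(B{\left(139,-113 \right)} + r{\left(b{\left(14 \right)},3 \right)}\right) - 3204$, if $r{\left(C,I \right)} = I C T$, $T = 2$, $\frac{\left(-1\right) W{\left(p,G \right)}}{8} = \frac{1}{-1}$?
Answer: $- \frac{13201}{4} \approx -3300.3$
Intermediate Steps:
$W{\left(p,G \right)} = 8$ ($W{\left(p,G \right)} = - \frac{8}{-1} = \left(-8\right) \left(-1\right) = 8$)
$b{\left(M \right)} = \frac{1}{8}$
$r{\left(C,I \right)} = 2 C I$ ($r{\left(C,I \right)} = I C 2 = C I 2 = 2 C I$)
$\left(B{\left(139,-113 \right)} + r{\left(b{\left(14 \right)},3 \right)}\right) - 3204 = \left(-97 + 2 \cdot \frac{1}{8} \cdot 3\right) - 3204 = \left(-97 + \frac{3}{4}\right) - 3204 = - \frac{385}{4} - 3204 = - \frac{13201}{4}$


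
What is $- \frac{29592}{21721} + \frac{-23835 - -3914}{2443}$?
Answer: $- \frac{72142471}{7580629} \approx -9.5167$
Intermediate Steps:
$- \frac{29592}{21721} + \frac{-23835 - -3914}{2443} = \left(-29592\right) \frac{1}{21721} + \left(-23835 + 3914\right) \frac{1}{2443} = - \frac{29592}{21721} - \frac{19921}{2443} = - \frac{72142471}{7580629}$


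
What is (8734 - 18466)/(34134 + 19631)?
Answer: -9732/53765 ≈ -0.18101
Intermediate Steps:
(8734 - 18466)/(34134 + 19631) = -9732/53765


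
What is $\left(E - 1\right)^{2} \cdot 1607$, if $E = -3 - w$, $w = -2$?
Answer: $6428$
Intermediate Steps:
$E = -1$ ($E = -3 - -2 = -3 + 2 = -1$)
$\left(E - 1\right)^{2} \cdot 1607 = \left(-1 - 1\right)^{2} \cdot 1607 = \left(-2\right)^{2} \cdot 1607 = 4 \cdot 1607 = 6428$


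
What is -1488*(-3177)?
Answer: 4727376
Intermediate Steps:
-1488*(-3177) = -1*(-4727376) = 4727376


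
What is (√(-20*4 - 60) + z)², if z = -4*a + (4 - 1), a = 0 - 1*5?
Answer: 389 + 92*I*√35 ≈ 389.0 + 544.28*I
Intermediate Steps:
a = -5 (a = 0 - 5 = -5)
z = 23 (z = -4*(-5) + (4 - 1) = 20 + 3 = 23)
(√(-20*4 - 60) + z)² = (√(-20*4 - 60) + 23)² = (√(-4*20 - 60) + 23)² = (√(-80 - 60) + 23)² = (√(-140) + 23)² = (2*I*√35 + 23)² = (23 + 2*I*√35)²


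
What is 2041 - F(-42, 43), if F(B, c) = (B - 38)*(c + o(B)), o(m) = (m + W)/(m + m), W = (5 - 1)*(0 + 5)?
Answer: 115541/21 ≈ 5502.0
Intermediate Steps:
W = 20 (W = 4*5 = 20)
o(m) = (20 + m)/(2*m) (o(m) = (m + 20)/(m + m) = (20 + m)/((2*m)) = (20 + m)*(1/(2*m)) = (20 + m)/(2*m))
F(B, c) = (-38 + B)*(c + (20 + B)/(2*B)) (F(B, c) = (B - 38)*(c + (20 + B)/(2*B)) = (-38 + B)*(c + (20 + B)/(2*B)))
2041 - F(-42, 43) = 2041 - (-9 + (1/2)*(-42) - 380/(-42) - 38*43 - 42*43) = 2041 - (-9 - 21 - 380*(-1/42) - 1634 - 1806) = 2041 - (-9 - 21 + 190/21 - 1634 - 1806) = 2041 - 1*(-72680/21) = 2041 + 72680/21 = 115541/21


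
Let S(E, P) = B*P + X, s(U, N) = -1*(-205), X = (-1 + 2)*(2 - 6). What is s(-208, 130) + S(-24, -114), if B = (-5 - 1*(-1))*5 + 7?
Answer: 1683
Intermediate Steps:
X = -4 (X = 1*(-4) = -4)
B = -13 (B = (-5 + 1)*5 + 7 = -4*5 + 7 = -20 + 7 = -13)
s(U, N) = 205
S(E, P) = -4 - 13*P (S(E, P) = -13*P - 4 = -4 - 13*P)
s(-208, 130) + S(-24, -114) = 205 + (-4 - 13*(-114)) = 205 + (-4 + 1482) = 205 + 1478 = 1683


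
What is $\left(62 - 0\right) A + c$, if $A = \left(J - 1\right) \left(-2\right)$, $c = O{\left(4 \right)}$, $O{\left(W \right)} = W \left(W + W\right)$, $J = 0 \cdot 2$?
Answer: $156$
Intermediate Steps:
$J = 0$
$O{\left(W \right)} = 2 W^{2}$ ($O{\left(W \right)} = W 2 W = 2 W^{2}$)
$c = 32$ ($c = 2 \cdot 4^{2} = 2 \cdot 16 = 32$)
$A = 2$ ($A = \left(0 - 1\right) \left(-2\right) = \left(-1\right) \left(-2\right) = 2$)
$\left(62 - 0\right) A + c = \left(62 - 0\right) 2 + 32 = \left(62 + 0\right) 2 + 32 = 62 \cdot 2 + 32 = 124 + 32 = 156$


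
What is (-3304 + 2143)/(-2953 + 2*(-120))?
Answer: 1161/3193 ≈ 0.36361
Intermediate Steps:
(-3304 + 2143)/(-2953 + 2*(-120)) = -1161/(-2953 - 240) = -1161/(-3193) = -1161*(-1/3193) = 1161/3193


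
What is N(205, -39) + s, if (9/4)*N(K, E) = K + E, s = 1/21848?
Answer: 14507081/196632 ≈ 73.778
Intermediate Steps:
s = 1/21848 ≈ 4.5771e-5
N(K, E) = 4*E/9 + 4*K/9 (N(K, E) = 4*(K + E)/9 = 4*(E + K)/9 = 4*E/9 + 4*K/9)
N(205, -39) + s = ((4/9)*(-39) + (4/9)*205) + 1/21848 = (-52/3 + 820/9) + 1/21848 = 664/9 + 1/21848 = 14507081/196632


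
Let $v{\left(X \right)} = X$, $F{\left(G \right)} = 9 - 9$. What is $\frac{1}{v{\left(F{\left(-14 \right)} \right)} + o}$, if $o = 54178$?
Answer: $\frac{1}{54178} \approx 1.8458 \cdot 10^{-5}$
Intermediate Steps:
$F{\left(G \right)} = 0$ ($F{\left(G \right)} = 9 - 9 = 0$)
$\frac{1}{v{\left(F{\left(-14 \right)} \right)} + o} = \frac{1}{0 + 54178} = \frac{1}{54178}$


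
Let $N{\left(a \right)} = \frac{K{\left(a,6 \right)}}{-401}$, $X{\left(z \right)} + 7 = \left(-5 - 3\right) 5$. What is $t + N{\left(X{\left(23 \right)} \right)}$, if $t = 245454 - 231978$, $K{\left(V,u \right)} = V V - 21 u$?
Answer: $\frac{5401793}{401} \approx 13471.0$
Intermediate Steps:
$K{\left(V,u \right)} = V^{2} - 21 u$
$t = 13476$
$X{\left(z \right)} = -47$ ($X{\left(z \right)} = -7 + \left(-5 - 3\right) 5 = -7 - 40 = -47$)
$N{\left(a \right)} = \frac{126}{401} - \frac{a^{2}}{401}$ ($N{\left(a \right)} = \frac{a^{2} - 126}{-401} = \left(a^{2} - 126\right) \left(- \frac{1}{401}\right) = \left(-126 + a^{2}\right) \left(- \frac{1}{401}\right) = \frac{126}{401} - \frac{a^{2}}{401}$)
$t + N{\left(X{\left(23 \right)} \right)} = 13476 + \left(\frac{126}{401} - \frac{\left(-47\right)^{2}}{401}\right) = 13476 + \left(\frac{126}{401} - \frac{2209}{401}\right) = 13476 - \frac{2083}{401} = \frac{5401793}{401}$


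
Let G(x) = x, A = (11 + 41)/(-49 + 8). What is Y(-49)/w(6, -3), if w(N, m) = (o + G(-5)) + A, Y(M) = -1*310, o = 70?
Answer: -12710/2613 ≈ -4.8641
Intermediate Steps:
Y(M) = -310
A = -52/41 (A = 52/(-41) = 52*(-1/41) = -52/41 ≈ -1.2683)
w(N, m) = 2613/41 (w(N, m) = (70 - 5) - 52/41 = 65 - 52/41 = 2613/41)
Y(-49)/w(6, -3) = -310/2613/41 = -310*41/2613 = -12710/2613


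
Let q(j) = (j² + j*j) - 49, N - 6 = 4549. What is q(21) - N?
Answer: -3722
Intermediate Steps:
N = 4555 (N = 6 + 4549 = 4555)
q(j) = -49 + 2*j² (q(j) = (j² + j²) - 49 = 2*j² - 49 = -49 + 2*j²)
q(21) - N = (-49 + 2*21²) - 1*4555 = (-49 + 2*441) - 4555 = (-49 + 882) - 4555 = 833 - 4555 = -3722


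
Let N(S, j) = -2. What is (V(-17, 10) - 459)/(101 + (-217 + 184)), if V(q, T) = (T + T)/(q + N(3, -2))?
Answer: -8741/1292 ≈ -6.7655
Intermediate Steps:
V(q, T) = 2*T/(-2 + q) (V(q, T) = (T + T)/(q - 2) = (2*T)/(-2 + q) = 2*T/(-2 + q))
(V(-17, 10) - 459)/(101 + (-217 + 184)) = (2*10/(-2 - 17) - 459)/(101 + (-217 + 184)) = (2*10/(-19) - 459)/(101 - 33) = (2*10*(-1/19) - 459)/68 = (-20/19 - 459)*(1/68) = -8741/19*1/68 = -8741/1292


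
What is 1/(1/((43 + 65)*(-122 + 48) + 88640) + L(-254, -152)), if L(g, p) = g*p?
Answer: 80648/3113657985 ≈ 2.5901e-5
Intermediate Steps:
1/(1/((43 + 65)*(-122 + 48) + 88640) + L(-254, -152)) = 1/(1/((43 + 65)*(-122 + 48) + 88640) - 254*(-152)) = 1/(1/(108*(-74) + 88640) + 38608) = 1/(1/(-7992 + 88640) + 38608) = 1/(1/80648 + 38608) = 1/(3113657985/80648) = 80648/3113657985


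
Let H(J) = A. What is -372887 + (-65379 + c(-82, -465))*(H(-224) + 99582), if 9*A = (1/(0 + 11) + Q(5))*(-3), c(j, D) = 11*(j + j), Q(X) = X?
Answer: -220785720721/33 ≈ -6.6905e+9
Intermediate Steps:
c(j, D) = 22*j (c(j, D) = 11*(2*j) = 22*j)
A = -56/33 (A = ((1/(0 + 11) + 5)*(-3))/9 = ((1/11 + 5)*(-3))/9 = ((56/11)*(-3))/9 = (⅑)*(-168/11) = -56/33 ≈ -1.6970)
H(J) = -56/33
-372887 + (-65379 + c(-82, -465))*(H(-224) + 99582) = -372887 + (-65379 + 22*(-82))*(-56/33 + 99582) = -372887 + (-65379 - 1804)*(3286150/33) = -372887 - 67183*3286150/33 = -372887 - 220773415450/33 = -220785720721/33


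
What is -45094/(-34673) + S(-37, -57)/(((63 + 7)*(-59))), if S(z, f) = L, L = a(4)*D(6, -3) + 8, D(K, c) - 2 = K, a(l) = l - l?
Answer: 92980418/71599745 ≈ 1.2986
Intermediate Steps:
a(l) = 0
D(K, c) = 2 + K
L = 8 (L = 0*(2 + 6) + 8 = 0*8 + 8 = 0 + 8 = 8)
S(z, f) = 8
-45094/(-34673) + S(-37, -57)/(((63 + 7)*(-59))) = -45094/(-34673) + 8/(((63 + 7)*(-59))) = -45094*(-1/34673) + 8/((70*(-59))) = 45094/34673 + 8/(-4130) = 45094/34673 + 8*(-1/4130) = 45094/34673 - 4/2065 = 92980418/71599745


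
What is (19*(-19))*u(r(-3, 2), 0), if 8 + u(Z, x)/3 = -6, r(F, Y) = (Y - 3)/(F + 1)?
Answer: 15162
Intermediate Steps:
r(F, Y) = (-3 + Y)/(1 + F)
u(Z, x) = -42 (u(Z, x) = -24 + 3*(-6) = -24 - 18 = -42)
(19*(-19))*u(r(-3, 2), 0) = (19*(-19))*(-42) = -361*(-42) = 15162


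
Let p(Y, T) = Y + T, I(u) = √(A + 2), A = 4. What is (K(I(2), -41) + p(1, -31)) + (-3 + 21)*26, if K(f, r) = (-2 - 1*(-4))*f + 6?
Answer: 444 + 2*√6 ≈ 448.90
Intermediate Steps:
I(u) = √6 (I(u) = √(4 + 2) = √6)
p(Y, T) = T + Y
K(f, r) = 6 + 2*f (K(f, r) = (-2 + 4)*f + 6 = 2*f + 6 = 6 + 2*f)
(K(I(2), -41) + p(1, -31)) + (-3 + 21)*26 = ((6 + 2*√6) + (-31 + 1)) + (-3 + 21)*26 = ((6 + 2*√6) - 30) + 18*26 = (-24 + 2*√6) + 468 = 444 + 2*√6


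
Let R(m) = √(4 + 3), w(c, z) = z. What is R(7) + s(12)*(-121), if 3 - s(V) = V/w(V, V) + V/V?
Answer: -121 + √7 ≈ -118.35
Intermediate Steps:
s(V) = 1 (s(V) = 3 - (V/V + V/V) = 3 - (1 + 1) = 3 - 1*2 = 3 - 2 = 1)
R(m) = √7
R(7) + s(12)*(-121) = √7 + 1*(-121) = √7 - 121 = -121 + √7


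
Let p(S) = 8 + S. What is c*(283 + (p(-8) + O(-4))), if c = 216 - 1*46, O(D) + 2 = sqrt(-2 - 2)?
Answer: 47770 + 340*I ≈ 47770.0 + 340.0*I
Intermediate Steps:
O(D) = -2 + 2*I (O(D) = -2 + sqrt(-2 - 2) = -2 + sqrt(-4) = -2 + 2*I)
c = 170 (c = 216 - 46 = 170)
c*(283 + (p(-8) + O(-4))) = 170*(283 + ((8 - 8) + (-2 + 2*I))) = 170*(283 + (0 + (-2 + 2*I))) = 170*(283 + (-2 + 2*I)) = 170*(281 + 2*I) = 47770 + 340*I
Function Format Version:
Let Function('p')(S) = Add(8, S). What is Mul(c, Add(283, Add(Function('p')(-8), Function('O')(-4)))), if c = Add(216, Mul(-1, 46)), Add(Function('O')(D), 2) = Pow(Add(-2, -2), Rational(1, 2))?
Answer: Add(47770, Mul(340, I)) ≈ Add(47770., Mul(340.00, I))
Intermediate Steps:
Function('O')(D) = Add(-2, Mul(2, I)) (Function('O')(D) = Add(-2, Pow(Add(-2, -2), Rational(1, 2))) = Add(-2, Pow(-4, Rational(1, 2))) = Add(-2, Mul(2, I)))
c = 170 (c = Add(216, -46) = 170)
Mul(c, Add(283, Add(Function('p')(-8), Function('O')(-4)))) = Mul(170, Add(283, Add(Add(8, -8), Add(-2, Mul(2, I))))) = Mul(170, Add(283, Add(0, Add(-2, Mul(2, I))))) = Mul(170, Add(283, Add(-2, Mul(2, I)))) = Mul(170, Add(281, Mul(2, I))) = Add(47770, Mul(340, I))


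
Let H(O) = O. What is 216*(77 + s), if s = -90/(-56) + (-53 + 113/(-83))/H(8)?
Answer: 9012114/581 ≈ 15511.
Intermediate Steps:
s = -12057/2324 (s = -90/(-56) + (-53 + 113/(-83))/8 = -90*(-1/56) + (-53 + 113*(-1/83))*(⅛) = 45/28 + (-53 - 113/83)*(⅛) = 45/28 - 4512/83*⅛ = 45/28 - 564/83 = -12057/2324 ≈ -5.1880)
216*(77 + s) = 216*(77 - 12057/2324) = 216*(166891/2324) = 9012114/581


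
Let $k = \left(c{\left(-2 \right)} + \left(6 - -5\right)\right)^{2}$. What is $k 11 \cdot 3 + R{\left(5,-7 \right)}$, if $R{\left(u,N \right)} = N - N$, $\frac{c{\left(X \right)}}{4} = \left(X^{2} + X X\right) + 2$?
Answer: $85833$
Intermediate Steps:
$c{\left(X \right)} = 8 + 8 X^{2}$ ($c{\left(X \right)} = 4 \left(\left(X^{2} + X X\right) + 2\right) = 4 \left(\left(X^{2} + X^{2}\right) + 2\right) = 4 \left(2 X^{2} + 2\right) = 4 \left(2 + 2 X^{2}\right) = 8 + 8 X^{2}$)
$R{\left(u,N \right)} = 0$
$k = 2601$ ($k = \left(\left(8 + 8 \left(-2\right)^{2}\right) + \left(6 - -5\right)\right)^{2} = \left(\left(8 + 8 \cdot 4\right) + \left(6 + 5\right)\right)^{2} = \left(\left(8 + 32\right) + 11\right)^{2} = \left(40 + 11\right)^{2} = 51^{2} = 2601$)
$k 11 \cdot 3 + R{\left(5,-7 \right)} = 2601 \cdot 11 \cdot 3 + 0 = 2601 \cdot 33 + 0 = 85833 + 0 = 85833$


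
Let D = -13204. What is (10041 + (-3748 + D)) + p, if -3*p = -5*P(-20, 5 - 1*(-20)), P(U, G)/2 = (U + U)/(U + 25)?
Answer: -20813/3 ≈ -6937.7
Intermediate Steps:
P(U, G) = 4*U/(25 + U) (P(U, G) = 2*((U + U)/(U + 25)) = 2*((2*U)/(25 + U)) = 2*(2*U/(25 + U)) = 4*U/(25 + U))
p = -80/3 (p = -(-5)*4*(-20)/(25 - 20)/3 = -(-5)*4*(-20)/5/3 = -(-5)*4*(-20)*(⅕)/3 = -(-5)*(-16)/3 = -⅓*80 = -80/3 ≈ -26.667)
(10041 + (-3748 + D)) + p = (10041 + (-3748 - 13204)) - 80/3 = (10041 - 16952) - 80/3 = -6911 - 80/3 = -20813/3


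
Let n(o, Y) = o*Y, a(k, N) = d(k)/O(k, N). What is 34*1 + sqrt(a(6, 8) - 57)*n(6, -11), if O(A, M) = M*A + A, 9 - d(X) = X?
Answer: 34 - 55*I*sqrt(82) ≈ 34.0 - 498.05*I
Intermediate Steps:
d(X) = 9 - X
O(A, M) = A + A*M (O(A, M) = A*M + A = A + A*M)
a(k, N) = (9 - k)/(k*(1 + N)) (a(k, N) = (9 - k)/((k*(1 + N))) = (9 - k)*(1/(k*(1 + N))) = (9 - k)/(k*(1 + N)))
n(o, Y) = Y*o
34*1 + sqrt(a(6, 8) - 57)*n(6, -11) = 34*1 + sqrt((9 - 1*6)/(6*(1 + 8)) - 57)*(-11*6) = 34 + sqrt((1/6)*(9 - 6)/9 - 57)*(-66) = 34 + sqrt((1/6)*(1/9)*3 - 57)*(-66) = 34 + sqrt(1/18 - 57)*(-66) = 34 + sqrt(-1025/18)*(-66) = 34 + (5*I*sqrt(82)/6)*(-66) = 34 - 55*I*sqrt(82)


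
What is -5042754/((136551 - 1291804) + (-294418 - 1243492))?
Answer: 1680918/897721 ≈ 1.8724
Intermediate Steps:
-5042754/((136551 - 1291804) + (-294418 - 1243492)) = -5042754/(-1155253 - 1537910) = -5042754/(-2693163) = -5042754*(-1/2693163) = 1680918/897721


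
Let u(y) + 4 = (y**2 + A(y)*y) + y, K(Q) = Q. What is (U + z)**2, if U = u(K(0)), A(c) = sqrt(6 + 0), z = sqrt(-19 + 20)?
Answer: 9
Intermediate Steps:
z = 1 (z = sqrt(1) = 1)
A(c) = sqrt(6)
u(y) = -4 + y + y**2 + y*sqrt(6) (u(y) = -4 + ((y**2 + sqrt(6)*y) + y) = -4 + ((y**2 + y*sqrt(6)) + y) = -4 + (y + y**2 + y*sqrt(6)) = -4 + y + y**2 + y*sqrt(6))
U = -4 (U = -4 + 0 + 0**2 + 0*sqrt(6) = -4 + 0 + 0 + 0 = -4)
(U + z)**2 = (-4 + 1)**2 = (-3)**2 = 9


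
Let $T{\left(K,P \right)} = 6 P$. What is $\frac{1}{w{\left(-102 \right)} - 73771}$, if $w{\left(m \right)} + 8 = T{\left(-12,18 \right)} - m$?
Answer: $- \frac{1}{73569} \approx -1.3593 \cdot 10^{-5}$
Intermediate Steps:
$w{\left(m \right)} = 100 - m$ ($w{\left(m \right)} = -8 - \left(-108 + m\right) = 100 - m$)
$\frac{1}{w{\left(-102 \right)} - 73771} = \frac{1}{\left(100 - -102\right) - 73771} = \frac{1}{\left(100 + 102\right) - 73771} = \frac{1}{202 - 73771} = \frac{1}{-73569} = - \frac{1}{73569}$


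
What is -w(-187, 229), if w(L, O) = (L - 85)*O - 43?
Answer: 62331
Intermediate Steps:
w(L, O) = -43 + O*(-85 + L) (w(L, O) = (-85 + L)*O - 43 = O*(-85 + L) - 43 = -43 + O*(-85 + L))
-w(-187, 229) = -(-43 - 85*229 - 187*229) = -(-43 - 19465 - 42823) = -1*(-62331) = 62331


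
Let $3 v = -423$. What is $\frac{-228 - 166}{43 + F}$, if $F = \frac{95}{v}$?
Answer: $- \frac{27777}{2984} \approx -9.3086$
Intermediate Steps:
$v = -141$ ($v = \frac{1}{3} \left(-423\right) = -141$)
$F = - \frac{95}{141}$ ($F = \frac{95}{-141} = 95 \left(- \frac{1}{141}\right) = - \frac{95}{141} \approx -0.67376$)
$\frac{-228 - 166}{43 + F} = \frac{-228 - 166}{43 - \frac{95}{141}} = - \frac{394}{\frac{5968}{141}} = \left(-394\right) \frac{141}{5968} = - \frac{27777}{2984}$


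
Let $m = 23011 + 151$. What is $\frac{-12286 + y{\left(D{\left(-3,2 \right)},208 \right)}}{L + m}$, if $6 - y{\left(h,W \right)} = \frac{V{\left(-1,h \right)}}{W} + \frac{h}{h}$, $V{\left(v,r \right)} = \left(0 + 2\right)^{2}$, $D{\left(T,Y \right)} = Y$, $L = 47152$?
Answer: $- \frac{212871}{1218776} \approx -0.17466$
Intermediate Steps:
$V{\left(v,r \right)} = 4$ ($V{\left(v,r \right)} = 2^{2} = 4$)
$m = 23162$
$y{\left(h,W \right)} = 5 - \frac{4}{W}$ ($y{\left(h,W \right)} = 6 - \left(\frac{4}{W} + \frac{h}{h}\right) = 6 - \left(\frac{4}{W} + 1\right) = 6 - \left(1 + \frac{4}{W}\right) = 5 - \frac{4}{W}$)
$\frac{-12286 + y{\left(D{\left(-3,2 \right)},208 \right)}}{L + m} = \frac{-12286 + \left(5 - \frac{4}{208}\right)}{47152 + 23162} = \frac{-12286 + \left(5 - \frac{1}{52}\right)}{70314} = \left(-12286 + \left(5 - \frac{1}{52}\right)\right) \frac{1}{70314} = \left(-12286 + \frac{259}{52}\right) \frac{1}{70314} = \left(- \frac{638613}{52}\right) \frac{1}{70314} = - \frac{212871}{1218776}$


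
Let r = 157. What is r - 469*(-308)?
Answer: 144609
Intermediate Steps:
r - 469*(-308) = 157 - 469*(-308) = 157 + 144452 = 144609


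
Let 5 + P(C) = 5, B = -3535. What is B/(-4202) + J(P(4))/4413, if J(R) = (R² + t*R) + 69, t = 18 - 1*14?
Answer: 5296631/6181142 ≈ 0.85690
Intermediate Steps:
P(C) = 0 (P(C) = -5 + 5 = 0)
t = 4 (t = 18 - 14 = 4)
J(R) = 69 + R² + 4*R (J(R) = (R² + 4*R) + 69 = 69 + R² + 4*R)
B/(-4202) + J(P(4))/4413 = -3535/(-4202) + (69 + 0² + 4*0)/4413 = -3535*(-1/4202) + (69 + 0 + 0)*(1/4413) = 3535/4202 + 69*(1/4413) = 3535/4202 + 23/1471 = 5296631/6181142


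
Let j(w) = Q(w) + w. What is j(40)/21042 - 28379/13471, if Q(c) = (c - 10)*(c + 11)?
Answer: -288000724/141728391 ≈ -2.0321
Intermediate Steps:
Q(c) = (-10 + c)*(11 + c)
j(w) = -110 + w² + 2*w (j(w) = (-110 + w + w²) + w = -110 + w² + 2*w)
j(40)/21042 - 28379/13471 = (-110 + 40² + 2*40)/21042 - 28379/13471 = (-110 + 1600 + 80)*(1/21042) - 28379*1/13471 = 1570*(1/21042) - 28379/13471 = 785/10521 - 28379/13471 = -288000724/141728391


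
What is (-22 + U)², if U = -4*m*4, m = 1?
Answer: 1444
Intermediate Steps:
U = -16 (U = -4*1*4 = -4*4 = -16)
(-22 + U)² = (-22 - 16)² = (-38)² = 1444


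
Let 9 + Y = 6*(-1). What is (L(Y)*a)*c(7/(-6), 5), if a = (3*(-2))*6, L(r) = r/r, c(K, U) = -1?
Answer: 36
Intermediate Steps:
Y = -15 (Y = -9 + 6*(-1) = -9 - 6 = -15)
L(r) = 1
a = -36 (a = -6*6 = -36)
(L(Y)*a)*c(7/(-6), 5) = (1*(-36))*(-1) = -36*(-1) = 36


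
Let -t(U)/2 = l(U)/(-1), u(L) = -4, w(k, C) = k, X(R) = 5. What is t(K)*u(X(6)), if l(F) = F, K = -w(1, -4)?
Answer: 8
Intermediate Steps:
K = -1 (K = -1*1 = -1)
t(U) = 2*U (t(U) = -2*U/(-1) = -2*U*(-1) = -(-2)*U = 2*U)
t(K)*u(X(6)) = (2*(-1))*(-4) = -2*(-4) = 8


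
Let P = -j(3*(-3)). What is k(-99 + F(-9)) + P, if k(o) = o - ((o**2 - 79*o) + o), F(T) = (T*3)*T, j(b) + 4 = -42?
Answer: -9314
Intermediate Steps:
j(b) = -46 (j(b) = -4 - 42 = -46)
F(T) = 3*T**2 (F(T) = (3*T)*T = 3*T**2)
P = 46 (P = -1*(-46) = 46)
k(o) = -o**2 + 79*o (k(o) = o - (o**2 - 78*o) = o + (-o**2 + 78*o) = -o**2 + 79*o)
k(-99 + F(-9)) + P = (-99 + 3*(-9)**2)*(79 - (-99 + 3*(-9)**2)) + 46 = (-99 + 3*81)*(79 - (-99 + 3*81)) + 46 = (-99 + 243)*(79 - (-99 + 243)) + 46 = 144*(79 - 1*144) + 46 = 144*(79 - 144) + 46 = 144*(-65) + 46 = -9360 + 46 = -9314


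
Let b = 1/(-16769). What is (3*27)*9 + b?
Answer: 12224600/16769 ≈ 729.00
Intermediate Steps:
b = -1/16769 ≈ -5.9634e-5
(3*27)*9 + b = (3*27)*9 - 1/16769 = 81*9 - 1/16769 = 729 - 1/16769 = 12224600/16769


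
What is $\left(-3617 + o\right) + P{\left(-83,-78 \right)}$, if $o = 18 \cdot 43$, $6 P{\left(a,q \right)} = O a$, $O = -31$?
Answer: $- \frac{14485}{6} \approx -2414.2$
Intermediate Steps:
$P{\left(a,q \right)} = - \frac{31 a}{6}$ ($P{\left(a,q \right)} = \frac{\left(-31\right) a}{6} = - \frac{31 a}{6}$)
$o = 774$
$\left(-3617 + o\right) + P{\left(-83,-78 \right)} = \left(-3617 + 774\right) - - \frac{2573}{6} = -2843 + \frac{2573}{6} = - \frac{14485}{6}$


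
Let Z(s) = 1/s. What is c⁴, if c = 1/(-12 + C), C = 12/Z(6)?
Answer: 1/12960000 ≈ 7.7161e-8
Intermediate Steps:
C = 72 (C = 12/(1/6) = 12/(⅙) = 12*6 = 72)
c = 1/60 (c = 1/(-12 + 72) = 1/60 ≈ 0.016667)
c⁴ = (1/60)⁴ = 1/12960000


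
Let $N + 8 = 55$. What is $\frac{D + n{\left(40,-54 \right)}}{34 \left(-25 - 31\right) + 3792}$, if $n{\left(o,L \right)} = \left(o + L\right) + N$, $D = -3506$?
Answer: $- \frac{3473}{1888} \approx -1.8395$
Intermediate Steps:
$N = 47$ ($N = -8 + 55 = 47$)
$n{\left(o,L \right)} = 47 + L + o$ ($n{\left(o,L \right)} = \left(o + L\right) + 47 = \left(L + o\right) + 47 = 47 + L + o$)
$\frac{D + n{\left(40,-54 \right)}}{34 \left(-25 - 31\right) + 3792} = \frac{-3506 + \left(47 - 54 + 40\right)}{34 \left(-25 - 31\right) + 3792} = \frac{-3506 + 33}{34 \left(-56\right) + 3792} = - \frac{3473}{-1904 + 3792} = - \frac{3473}{1888}$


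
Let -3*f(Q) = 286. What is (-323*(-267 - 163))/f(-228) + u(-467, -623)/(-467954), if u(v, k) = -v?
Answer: -97491263371/66917422 ≈ -1456.9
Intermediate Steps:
f(Q) = -286/3 (f(Q) = -⅓*286 = -286/3)
(-323*(-267 - 163))/f(-228) + u(-467, -623)/(-467954) = (-323*(-267 - 163))/(-286/3) - 1*(-467)/(-467954) = -323*(-430)*(-3/286) + 467*(-1/467954) = 138890*(-3/286) - 467/467954 = -208335/143 - 467/467954 = -97491263371/66917422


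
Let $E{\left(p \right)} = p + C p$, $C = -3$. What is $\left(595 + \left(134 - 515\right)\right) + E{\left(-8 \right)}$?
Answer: $230$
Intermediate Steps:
$E{\left(p \right)} = - 2 p$ ($E{\left(p \right)} = p - 3 p = - 2 p$)
$\left(595 + \left(134 - 515\right)\right) + E{\left(-8 \right)} = \left(595 + \left(134 - 515\right)\right) - -16 = \left(595 + \left(134 - 515\right)\right) + 16 = \left(595 - 381\right) + 16 = 214 + 16 = 230$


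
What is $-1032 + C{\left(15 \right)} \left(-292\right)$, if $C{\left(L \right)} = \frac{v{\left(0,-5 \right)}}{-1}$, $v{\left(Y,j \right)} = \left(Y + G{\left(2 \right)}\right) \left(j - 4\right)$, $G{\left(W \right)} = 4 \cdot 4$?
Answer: $-43080$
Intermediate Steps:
$G{\left(W \right)} = 16$
$v{\left(Y,j \right)} = \left(-4 + j\right) \left(16 + Y\right)$ ($v{\left(Y,j \right)} = \left(Y + 16\right) \left(j - 4\right) = \left(16 + Y\right) \left(-4 + j\right) = \left(-4 + j\right) \left(16 + Y\right)$)
$C{\left(L \right)} = 144$ ($C{\left(L \right)} = \frac{-64 - 0 + 16 \left(-5\right) + 0 \left(-5\right)}{-1} = \left(-64 + 0 - 80 + 0\right) \left(-1\right) = \left(-144\right) \left(-1\right) = 144$)
$-1032 + C{\left(15 \right)} \left(-292\right) = -1032 + 144 \left(-292\right) = -1032 - 42048 = -43080$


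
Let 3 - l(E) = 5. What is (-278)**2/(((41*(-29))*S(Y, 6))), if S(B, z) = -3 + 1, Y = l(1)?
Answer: 38642/1189 ≈ 32.500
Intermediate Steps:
l(E) = -2 (l(E) = 3 - 1*5 = 3 - 5 = -2)
Y = -2
S(B, z) = -2
(-278)**2/(((41*(-29))*S(Y, 6))) = (-278)**2/(((41*(-29))*(-2))) = 77284/((-1189*(-2))) = 77284/2378 = 77284*(1/2378) = 38642/1189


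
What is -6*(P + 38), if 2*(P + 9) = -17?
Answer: -123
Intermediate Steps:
P = -35/2 (P = -9 + (½)*(-17) = -9 - 17/2 = -35/2 ≈ -17.500)
-6*(P + 38) = -6*(-35/2 + 38) = -6*41/2 = -123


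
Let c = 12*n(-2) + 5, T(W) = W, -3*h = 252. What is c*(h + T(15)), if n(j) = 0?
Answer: -345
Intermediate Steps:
h = -84 (h = -⅓*252 = -84)
c = 5 (c = 12*0 + 5 = 0 + 5 = 5)
c*(h + T(15)) = 5*(-84 + 15) = 5*(-69) = -345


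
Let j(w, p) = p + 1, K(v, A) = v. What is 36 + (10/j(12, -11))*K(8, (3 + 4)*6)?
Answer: 28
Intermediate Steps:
j(w, p) = 1 + p
36 + (10/j(12, -11))*K(8, (3 + 4)*6) = 36 + (10/(1 - 11))*8 = 36 + (10/(-10))*8 = 36 + (10*(-⅒))*8 = 36 - 1*8 = 36 - 8 = 28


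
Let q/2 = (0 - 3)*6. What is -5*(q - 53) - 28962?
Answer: -28517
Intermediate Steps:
q = -36 (q = 2*((0 - 3)*6) = 2*(-3*6) = 2*(-18) = -36)
-5*(q - 53) - 28962 = -5*(-36 - 53) - 28962 = -5*(-89) - 28962 = 445 - 28962 = -28517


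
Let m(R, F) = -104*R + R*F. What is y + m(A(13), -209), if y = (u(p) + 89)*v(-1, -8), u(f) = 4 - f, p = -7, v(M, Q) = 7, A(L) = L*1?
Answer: -3369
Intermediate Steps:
A(L) = L
m(R, F) = -104*R + F*R
y = 700 (y = ((4 - 1*(-7)) + 89)*7 = ((4 + 7) + 89)*7 = (11 + 89)*7 = 100*7 = 700)
y + m(A(13), -209) = 700 + 13*(-104 - 209) = 700 + 13*(-313) = 700 - 4069 = -3369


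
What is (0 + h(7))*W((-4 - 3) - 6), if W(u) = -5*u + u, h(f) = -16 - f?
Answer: -1196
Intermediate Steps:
W(u) = -4*u
(0 + h(7))*W((-4 - 3) - 6) = (0 + (-16 - 1*7))*(-4*((-4 - 3) - 6)) = (0 + (-16 - 7))*(-4*(-7 - 6)) = (0 - 23)*(-4*(-13)) = -23*52 = -1196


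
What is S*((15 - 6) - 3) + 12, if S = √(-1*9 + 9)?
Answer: 12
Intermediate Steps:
S = 0 (S = √(-9 + 9) = √0 = 0)
S*((15 - 6) - 3) + 12 = 0*((15 - 6) - 3) + 12 = 0*(9 - 3) + 12 = 0*6 + 12 = 0 + 12 = 12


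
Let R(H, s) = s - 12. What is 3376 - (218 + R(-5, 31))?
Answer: 3139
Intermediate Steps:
R(H, s) = -12 + s
3376 - (218 + R(-5, 31)) = 3376 - (218 + (-12 + 31)) = 3376 - (218 + 19) = 3376 - 1*237 = 3376 - 237 = 3139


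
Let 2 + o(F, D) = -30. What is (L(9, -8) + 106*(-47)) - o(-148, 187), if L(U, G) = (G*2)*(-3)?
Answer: -4902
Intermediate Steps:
L(U, G) = -6*G (L(U, G) = (2*G)*(-3) = -6*G)
o(F, D) = -32 (o(F, D) = -2 - 30 = -32)
(L(9, -8) + 106*(-47)) - o(-148, 187) = (-6*(-8) + 106*(-47)) - 1*(-32) = (48 - 4982) + 32 = -4934 + 32 = -4902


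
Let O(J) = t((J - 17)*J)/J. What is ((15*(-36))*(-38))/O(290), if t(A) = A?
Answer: 6840/91 ≈ 75.165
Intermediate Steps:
O(J) = -17 + J (O(J) = ((J - 17)*J)/J = ((-17 + J)*J)/J = (J*(-17 + J))/J = -17 + J)
((15*(-36))*(-38))/O(290) = ((15*(-36))*(-38))/(-17 + 290) = -540*(-38)/273 = 20520*(1/273) = 6840/91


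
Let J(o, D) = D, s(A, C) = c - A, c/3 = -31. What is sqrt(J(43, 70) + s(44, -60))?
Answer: I*sqrt(67) ≈ 8.1853*I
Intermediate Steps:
c = -93 (c = 3*(-31) = -93)
s(A, C) = -93 - A
sqrt(J(43, 70) + s(44, -60)) = sqrt(70 + (-93 - 1*44)) = sqrt(70 + (-93 - 44)) = sqrt(70 - 137) = sqrt(-67) = I*sqrt(67)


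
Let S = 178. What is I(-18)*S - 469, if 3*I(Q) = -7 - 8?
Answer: -1359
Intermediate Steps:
I(Q) = -5 (I(Q) = (-7 - 8)/3 = (⅓)*(-15) = -5)
I(-18)*S - 469 = -5*178 - 469 = -890 - 469 = -1359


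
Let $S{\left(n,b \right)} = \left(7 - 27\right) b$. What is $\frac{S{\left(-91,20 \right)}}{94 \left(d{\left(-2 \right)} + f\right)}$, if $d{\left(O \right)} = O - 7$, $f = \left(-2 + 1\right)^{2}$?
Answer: $\frac{25}{47} \approx 0.53191$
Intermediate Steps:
$f = 1$ ($f = \left(-1\right)^{2} = 1$)
$S{\left(n,b \right)} = - 20 b$ ($S{\left(n,b \right)} = \left(7 - 27\right) b = - 20 b$)
$d{\left(O \right)} = -7 + O$
$\frac{S{\left(-91,20 \right)}}{94 \left(d{\left(-2 \right)} + f\right)} = \frac{\left(-20\right) 20}{94 \left(\left(-7 - 2\right) + 1\right)} = - \frac{400}{94 \left(-9 + 1\right)} = - \frac{400}{94 \left(-8\right)} = - \frac{400}{-752} = \left(-400\right) \left(- \frac{1}{752}\right) = \frac{25}{47}$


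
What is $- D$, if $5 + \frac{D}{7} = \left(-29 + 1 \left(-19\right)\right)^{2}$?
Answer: $-16093$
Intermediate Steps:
$D = 16093$ ($D = -35 + 7 \left(-29 + 1 \left(-19\right)\right)^{2} = -35 + 7 \left(-29 - 19\right)^{2} = -35 + 7 \left(-48\right)^{2} = -35 + 7 \cdot 2304 = -35 + 16128 = 16093$)
$- D = \left(-1\right) 16093 = -16093$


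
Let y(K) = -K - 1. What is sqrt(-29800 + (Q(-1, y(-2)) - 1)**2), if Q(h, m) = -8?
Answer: I*sqrt(29719) ≈ 172.39*I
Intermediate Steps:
y(K) = -1 - K
sqrt(-29800 + (Q(-1, y(-2)) - 1)**2) = sqrt(-29800 + (-8 - 1)**2) = sqrt(-29800 + (-9)**2) = sqrt(-29800 + 81) = sqrt(-29719) = I*sqrt(29719)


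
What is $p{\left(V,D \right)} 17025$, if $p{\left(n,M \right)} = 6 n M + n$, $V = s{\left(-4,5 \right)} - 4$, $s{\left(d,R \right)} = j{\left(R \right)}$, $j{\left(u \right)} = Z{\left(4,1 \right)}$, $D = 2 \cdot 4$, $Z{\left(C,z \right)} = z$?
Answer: $-2502675$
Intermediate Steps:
$D = 8$
$j{\left(u \right)} = 1$
$s{\left(d,R \right)} = 1$
$V = -3$ ($V = 1 - 4 = -3$)
$p{\left(n,M \right)} = n + 6 M n$ ($p{\left(n,M \right)} = 6 M n + n = n + 6 M n$)
$p{\left(V,D \right)} 17025 = - 3 \left(1 + 6 \cdot 8\right) 17025 = - 3 \left(1 + 48\right) 17025 = \left(-3\right) 49 \cdot 17025 = \left(-147\right) 17025 = -2502675$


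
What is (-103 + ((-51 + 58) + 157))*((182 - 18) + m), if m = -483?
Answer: -19459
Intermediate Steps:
(-103 + ((-51 + 58) + 157))*((182 - 18) + m) = (-103 + ((-51 + 58) + 157))*((182 - 18) - 483) = (-103 + (7 + 157))*(164 - 483) = (-103 + 164)*(-319) = 61*(-319) = -19459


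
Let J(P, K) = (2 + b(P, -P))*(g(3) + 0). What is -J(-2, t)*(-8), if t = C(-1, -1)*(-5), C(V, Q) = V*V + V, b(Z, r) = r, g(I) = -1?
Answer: -32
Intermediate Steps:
C(V, Q) = V + V**2 (C(V, Q) = V**2 + V = V + V**2)
t = 0 (t = -(1 - 1)*(-5) = -1*0*(-5) = 0*(-5) = 0)
J(P, K) = -2 + P (J(P, K) = (2 - P)*(-1 + 0) = (2 - P)*(-1) = -2 + P)
-J(-2, t)*(-8) = -(-2 - 2)*(-8) = -1*(-4)*(-8) = 4*(-8) = -32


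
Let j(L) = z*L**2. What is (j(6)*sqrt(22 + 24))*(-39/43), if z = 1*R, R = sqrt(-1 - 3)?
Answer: -2808*I*sqrt(46)/43 ≈ -442.9*I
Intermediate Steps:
R = 2*I (R = sqrt(-4) = 2*I ≈ 2.0*I)
z = 2*I (z = 1*(2*I) = 2*I ≈ 2.0*I)
j(L) = 2*I*L**2 (j(L) = (2*I)*L**2 = 2*I*L**2)
(j(6)*sqrt(22 + 24))*(-39/43) = ((2*I*6**2)*sqrt(22 + 24))*(-39/43) = ((2*I*36)*sqrt(46))*(-39*1/43) = ((72*I)*sqrt(46))*(-39/43) = (72*I*sqrt(46))*(-39/43) = -2808*I*sqrt(46)/43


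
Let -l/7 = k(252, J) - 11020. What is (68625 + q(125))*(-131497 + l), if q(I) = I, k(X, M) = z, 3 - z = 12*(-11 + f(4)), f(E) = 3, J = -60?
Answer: -3784687500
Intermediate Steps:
z = 99 (z = 3 - 12*(-11 + 3) = 3 - 12*(-8) = 3 - 1*(-96) = 3 + 96 = 99)
k(X, M) = 99
l = 76447 (l = -7*(99 - 11020) = -7*(-10921) = 76447)
(68625 + q(125))*(-131497 + l) = (68625 + 125)*(-131497 + 76447) = 68750*(-55050) = -3784687500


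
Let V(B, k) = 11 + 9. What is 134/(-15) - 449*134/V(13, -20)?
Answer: -90517/30 ≈ -3017.2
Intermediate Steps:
V(B, k) = 20
134/(-15) - 449*134/V(13, -20) = 134/(-15) - 449/(20/134) = 134*(-1/15) - 449/(20*(1/134)) = -134/15 - 449/10/67 = -134/15 - 449*67/10 = -134/15 - 30083/10 = -90517/30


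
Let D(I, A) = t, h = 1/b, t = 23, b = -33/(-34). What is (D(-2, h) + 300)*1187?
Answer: 383401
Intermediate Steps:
b = 33/34 (b = -33*(-1/34) = 33/34 ≈ 0.97059)
h = 34/33 (h = 1/(33/34) = 34/33 ≈ 1.0303)
D(I, A) = 23
(D(-2, h) + 300)*1187 = (23 + 300)*1187 = 323*1187 = 383401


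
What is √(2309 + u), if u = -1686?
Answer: √623 ≈ 24.960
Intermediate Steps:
√(2309 + u) = √(2309 - 1686) = √623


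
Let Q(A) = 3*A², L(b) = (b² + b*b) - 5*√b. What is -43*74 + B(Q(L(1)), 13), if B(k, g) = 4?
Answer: -3178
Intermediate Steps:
L(b) = -5*√b + 2*b² (L(b) = (b² + b²) - 5*√b = 2*b² - 5*√b = -5*√b + 2*b²)
-43*74 + B(Q(L(1)), 13) = -43*74 + 4 = -3182 + 4 = -3178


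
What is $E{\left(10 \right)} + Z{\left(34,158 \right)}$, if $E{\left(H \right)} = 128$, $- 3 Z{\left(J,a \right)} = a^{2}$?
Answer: $- \frac{24580}{3} \approx -8193.3$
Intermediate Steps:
$Z{\left(J,a \right)} = - \frac{a^{2}}{3}$
$E{\left(10 \right)} + Z{\left(34,158 \right)} = 128 - \frac{158^{2}}{3} = 128 - \frac{24964}{3} = - \frac{24580}{3}$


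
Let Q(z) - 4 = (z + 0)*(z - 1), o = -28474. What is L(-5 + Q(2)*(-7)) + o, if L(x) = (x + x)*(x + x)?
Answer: -19638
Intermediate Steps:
Q(z) = 4 + z*(-1 + z) (Q(z) = 4 + (z + 0)*(z - 1) = 4 + z*(-1 + z))
L(x) = 4*x² (L(x) = (2*x)*(2*x) = 4*x²)
L(-5 + Q(2)*(-7)) + o = 4*(-5 + (4 + 2² - 1*2)*(-7))² - 28474 = 4*(-5 + (4 + 4 - 2)*(-7))² - 28474 = 4*(-5 + 6*(-7))² - 28474 = 4*(-5 - 42)² - 28474 = 4*(-47)² - 28474 = 4*2209 - 28474 = 8836 - 28474 = -19638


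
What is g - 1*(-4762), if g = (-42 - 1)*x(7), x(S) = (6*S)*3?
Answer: -656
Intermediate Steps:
x(S) = 18*S
g = -5418 (g = (-42 - 1)*(18*7) = -43*126 = -5418)
g - 1*(-4762) = -5418 - 1*(-4762) = -5418 + 4762 = -656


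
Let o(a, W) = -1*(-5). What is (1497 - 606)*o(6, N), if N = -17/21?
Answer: 4455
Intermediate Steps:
N = -17/21 (N = -17*1/21 = -17/21 ≈ -0.80952)
o(a, W) = 5
(1497 - 606)*o(6, N) = (1497 - 606)*5 = 891*5 = 4455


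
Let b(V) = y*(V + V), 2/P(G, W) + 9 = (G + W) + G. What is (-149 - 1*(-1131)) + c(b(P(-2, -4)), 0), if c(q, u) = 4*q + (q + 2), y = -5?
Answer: 16828/17 ≈ 989.88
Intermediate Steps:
P(G, W) = 2/(-9 + W + 2*G) (P(G, W) = 2/(-9 + ((G + W) + G)) = 2/(-9 + (W + 2*G)) = 2/(-9 + W + 2*G))
b(V) = -10*V (b(V) = -5*(V + V) = -10*V)
c(q, u) = 2 + 5*q (c(q, u) = 4*q + (2 + q) = 2 + 5*q)
(-149 - 1*(-1131)) + c(b(P(-2, -4)), 0) = (-149 - 1*(-1131)) + (2 + 5*(-20/(-9 - 4 + 2*(-2)))) = (-149 + 1131) + (2 + 5*(-20/(-9 - 4 - 4))) = 982 + (2 + 5*(-20/(-17))) = 982 + (2 + 5*(-20*(-1)/17)) = 982 + (2 + 5*(-10*(-2/17))) = 982 + (2 + 5*(20/17)) = 982 + (2 + 100/17) = 982 + 134/17 = 16828/17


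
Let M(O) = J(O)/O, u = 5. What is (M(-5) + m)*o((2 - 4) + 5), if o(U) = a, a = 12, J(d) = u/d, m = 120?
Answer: 7212/5 ≈ 1442.4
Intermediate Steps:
J(d) = 5/d
M(O) = 5/O**2 (M(O) = (5/O)/O = 5/O**2)
o(U) = 12
(M(-5) + m)*o((2 - 4) + 5) = (5/(-5)**2 + 120)*12 = (5*(1/25) + 120)*12 = (1/5 + 120)*12 = (601/5)*12 = 7212/5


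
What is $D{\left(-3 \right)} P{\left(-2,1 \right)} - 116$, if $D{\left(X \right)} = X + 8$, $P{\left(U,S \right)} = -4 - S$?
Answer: $-141$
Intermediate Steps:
$D{\left(X \right)} = 8 + X$
$D{\left(-3 \right)} P{\left(-2,1 \right)} - 116 = \left(8 - 3\right) \left(-4 - 1\right) - 116 = 5 \left(-4 - 1\right) - 116 = 5 \left(-5\right) - 116 = -25 - 116 = -141$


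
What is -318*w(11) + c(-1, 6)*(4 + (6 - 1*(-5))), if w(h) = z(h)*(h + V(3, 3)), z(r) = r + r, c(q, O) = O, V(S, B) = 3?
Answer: -97854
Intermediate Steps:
z(r) = 2*r
w(h) = 2*h*(3 + h) (w(h) = (2*h)*(h + 3) = (2*h)*(3 + h) = 2*h*(3 + h))
-318*w(11) + c(-1, 6)*(4 + (6 - 1*(-5))) = -636*11*(3 + 11) + 6*(4 + (6 - 1*(-5))) = -636*11*14 + 6*(4 + (6 + 5)) = -318*308 + 6*(4 + 11) = -97944 + 6*15 = -97944 + 90 = -97854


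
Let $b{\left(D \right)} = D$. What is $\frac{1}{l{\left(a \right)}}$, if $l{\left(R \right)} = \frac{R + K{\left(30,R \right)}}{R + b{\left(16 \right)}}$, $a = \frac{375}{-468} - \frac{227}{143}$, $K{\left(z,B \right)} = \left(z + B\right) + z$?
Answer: $\frac{23357}{94762} \approx 0.24648$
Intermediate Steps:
$K{\left(z,B \right)} = B + 2 z$ ($K{\left(z,B \right)} = \left(B + z\right) + z = B + 2 z$)
$a = - \frac{4099}{1716}$ ($a = 375 \left(- \frac{1}{468}\right) - \frac{227}{143} = - \frac{125}{156} - \frac{227}{143} = - \frac{4099}{1716} \approx -2.3887$)
$l{\left(R \right)} = \frac{60 + 2 R}{16 + R}$ ($l{\left(R \right)} = \frac{R + \left(R + 2 \cdot 30\right)}{R + 16} = \frac{R + \left(R + 60\right)}{16 + R} = \frac{R + \left(60 + R\right)}{16 + R} = \frac{60 + 2 R}{16 + R}$)
$\frac{1}{l{\left(a \right)}} = \frac{1}{2 \frac{1}{16 - \frac{4099}{1716}} \left(30 - \frac{4099}{1716}\right)} = \frac{1}{2 \frac{1}{\frac{23357}{1716}} \cdot \frac{47381}{1716}} = \frac{1}{2 \cdot \frac{1716}{23357} \cdot \frac{47381}{1716}} = \frac{1}{\frac{94762}{23357}} = \frac{23357}{94762}$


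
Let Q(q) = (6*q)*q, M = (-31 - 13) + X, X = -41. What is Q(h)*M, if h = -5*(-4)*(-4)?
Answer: -3264000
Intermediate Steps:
M = -85 (M = (-31 - 13) - 41 = -44 - 41 = -85)
h = -80 (h = 20*(-4) = -80)
Q(q) = 6*q**2
Q(h)*M = (6*(-80)**2)*(-85) = (6*6400)*(-85) = 38400*(-85) = -3264000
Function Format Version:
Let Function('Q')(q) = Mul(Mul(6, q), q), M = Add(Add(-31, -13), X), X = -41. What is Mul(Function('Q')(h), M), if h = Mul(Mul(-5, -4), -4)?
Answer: -3264000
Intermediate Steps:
M = -85 (M = Add(Add(-31, -13), -41) = Add(-44, -41) = -85)
h = -80 (h = Mul(20, -4) = -80)
Function('Q')(q) = Mul(6, Pow(q, 2))
Mul(Function('Q')(h), M) = Mul(Mul(6, Pow(-80, 2)), -85) = Mul(Mul(6, 6400), -85) = Mul(38400, -85) = -3264000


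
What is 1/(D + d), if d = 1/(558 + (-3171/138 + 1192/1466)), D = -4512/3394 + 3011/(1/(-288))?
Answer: -30660172463/26587561136956762 ≈ -1.1532e-6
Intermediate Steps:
D = -1471586352/1697 (D = -4512*1/3394 + 3011/(-1/288) = -2256/1697 + 3011*(-288) = -2256/1697 - 867168 = -1471586352/1697 ≈ -8.6717e+5)
d = 33718/18067279 (d = 1/(558 + (-3171*1/138 + 1192*(1/1466))) = 1/(558 + (-1057/46 + 596/733)) = 1/(558 - 747365/33718) = 1/(18067279/33718) = 33718/18067279 ≈ 0.0018662)
1/(D + d) = 1/(-1471586352/1697 + 33718/18067279) = 1/(-26587561136956762/30660172463) = -30660172463/26587561136956762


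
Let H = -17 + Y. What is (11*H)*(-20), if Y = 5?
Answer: 2640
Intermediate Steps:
H = -12 (H = -17 + 5 = -12)
(11*H)*(-20) = (11*(-12))*(-20) = -132*(-20) = 2640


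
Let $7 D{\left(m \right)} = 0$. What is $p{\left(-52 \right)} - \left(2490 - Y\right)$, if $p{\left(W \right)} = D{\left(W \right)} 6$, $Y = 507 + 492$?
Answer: $-1491$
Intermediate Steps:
$Y = 999$
$D{\left(m \right)} = 0$ ($D{\left(m \right)} = \frac{1}{7} \cdot 0 = 0$)
$p{\left(W \right)} = 0$ ($p{\left(W \right)} = 0 \cdot 6 = 0$)
$p{\left(-52 \right)} - \left(2490 - Y\right) = 0 - \left(2490 - 999\right) = 0 - 1491 = -1491$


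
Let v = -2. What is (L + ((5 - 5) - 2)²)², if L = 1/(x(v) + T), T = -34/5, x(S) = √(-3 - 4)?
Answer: (5240*√7 + 14361*I)/(340*√7 + 981*I) ≈ 14.992 - 0.38486*I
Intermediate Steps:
x(S) = I*√7 (x(S) = √(-7) = I*√7)
T = -34/5 (T = -34*⅕ = -34/5 ≈ -6.8000)
L = 1/(-34/5 + I*√7) (L = 1/(I*√7 - 34/5) = 1/(-34/5 + I*√7) ≈ -0.12772 - 0.049695*I)
(L + ((5 - 5) - 2)²)² = ((-170/1331 - 25*I*√7/1331) + ((5 - 5) - 2)²)² = ((-170/1331 - 25*I*√7/1331) + (0 - 2)²)² = ((-170/1331 - 25*I*√7/1331) + (-2)²)² = ((-170/1331 - 25*I*√7/1331) + 4)² = (5154/1331 - 25*I*√7/1331)²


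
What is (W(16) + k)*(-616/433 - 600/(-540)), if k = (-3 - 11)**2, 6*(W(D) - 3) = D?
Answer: -734470/11691 ≈ -62.824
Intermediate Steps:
W(D) = 3 + D/6
k = 196 (k = (-14)**2 = 196)
(W(16) + k)*(-616/433 - 600/(-540)) = ((3 + (1/6)*16) + 196)*(-616/433 - 600/(-540)) = ((3 + 8/3) + 196)*(-616*1/433 - 600*(-1/540)) = (17/3 + 196)*(-616/433 + 10/9) = (605/3)*(-1214/3897) = -734470/11691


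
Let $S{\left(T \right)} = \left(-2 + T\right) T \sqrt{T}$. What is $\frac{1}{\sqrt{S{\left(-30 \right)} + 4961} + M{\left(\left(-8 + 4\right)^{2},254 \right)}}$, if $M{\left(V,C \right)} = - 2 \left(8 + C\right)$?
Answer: $- \frac{1}{524 - \sqrt{4961 + 960 i \sqrt{30}}} \approx -0.0022298 - 0.00016839 i$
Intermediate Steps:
$S{\left(T \right)} = T^{\frac{3}{2}} \left(-2 + T\right)$ ($S{\left(T \right)} = \left(-2 + T\right) T^{\frac{3}{2}} = T^{\frac{3}{2}} \left(-2 + T\right)$)
$M{\left(V,C \right)} = -16 - 2 C$
$\frac{1}{\sqrt{S{\left(-30 \right)} + 4961} + M{\left(\left(-8 + 4\right)^{2},254 \right)}} = \frac{1}{\sqrt{\left(-30\right)^{\frac{3}{2}} \left(-2 - 30\right) + 4961} - 524} = \frac{1}{\sqrt{- 30 i \sqrt{30} \left(-32\right) + 4961} - 524} = \frac{1}{\sqrt{960 i \sqrt{30} + 4961} - 524} = \frac{1}{\sqrt{4961 + 960 i \sqrt{30}} - 524} = \frac{1}{-524 + \sqrt{4961 + 960 i \sqrt{30}}}$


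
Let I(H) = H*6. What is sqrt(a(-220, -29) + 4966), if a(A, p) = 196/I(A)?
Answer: sqrt(540781230)/330 ≈ 70.469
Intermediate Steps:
I(H) = 6*H
a(A, p) = 98/(3*A) (a(A, p) = 196/((6*A)) = 196*(1/(6*A)) = 98/(3*A))
sqrt(a(-220, -29) + 4966) = sqrt((98/3)/(-220) + 4966) = sqrt((98/3)*(-1/220) + 4966) = sqrt(-49/330 + 4966) = sqrt(1638731/330) = sqrt(540781230)/330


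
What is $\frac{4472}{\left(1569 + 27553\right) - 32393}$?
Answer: $- \frac{4472}{3271} \approx -1.3672$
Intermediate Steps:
$\frac{4472}{\left(1569 + 27553\right) - 32393} = \frac{4472}{29122 - 32393} = \frac{4472}{-3271} = 4472 \left(- \frac{1}{3271}\right) = - \frac{4472}{3271}$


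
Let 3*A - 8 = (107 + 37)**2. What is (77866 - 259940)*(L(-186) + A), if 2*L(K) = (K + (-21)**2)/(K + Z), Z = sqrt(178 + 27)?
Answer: -7639993822598/6069 + 1365555*sqrt(205)/2023 ≈ -1.2588e+9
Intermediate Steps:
Z = sqrt(205) ≈ 14.318
A = 20744/3 (A = 8/3 + (107 + 37)**2/3 = 8/3 + (1/3)*144**2 = 8/3 + (1/3)*20736 = 8/3 + 6912 = 20744/3 ≈ 6914.7)
L(K) = (441 + K)/(2*(K + sqrt(205))) (L(K) = ((K + (-21)**2)/(K + sqrt(205)))/2 = ((K + 441)/(K + sqrt(205)))/2 = ((441 + K)/(K + sqrt(205)))/2 = (441 + K)/(2*(K + sqrt(205))))
(77866 - 259940)*(L(-186) + A) = (77866 - 259940)*((441 - 186)/(2*(-186 + sqrt(205))) + 20744/3) = -182074*((1/2)*255/(-186 + sqrt(205)) + 20744/3) = -182074*(255/(2*(-186 + sqrt(205))) + 20744/3) = -182074*(20744/3 + 255/(2*(-186 + sqrt(205)))) = -3776943056/3 - 23214435/(-186 + sqrt(205))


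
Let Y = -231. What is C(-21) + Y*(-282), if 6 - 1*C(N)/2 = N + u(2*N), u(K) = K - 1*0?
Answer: 65280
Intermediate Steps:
u(K) = K (u(K) = K + 0 = K)
C(N) = 12 - 6*N (C(N) = 12 - 2*(N + 2*N) = 12 - 6*N)
C(-21) + Y*(-282) = (12 - 6*(-21)) - 231*(-282) = (12 + 126) + 65142 = 138 + 65142 = 65280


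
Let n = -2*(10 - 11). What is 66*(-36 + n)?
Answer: -2244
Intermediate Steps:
n = 2 (n = -2*(-1) = 2)
66*(-36 + n) = 66*(-36 + 2) = 66*(-34) = -2244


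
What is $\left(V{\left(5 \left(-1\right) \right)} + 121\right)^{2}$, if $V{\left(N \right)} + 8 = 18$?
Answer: $17161$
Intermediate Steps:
$V{\left(N \right)} = 10$ ($V{\left(N \right)} = -8 + 18 = 10$)
$\left(V{\left(5 \left(-1\right) \right)} + 121\right)^{2} = \left(10 + 121\right)^{2} = 131^{2} = 17161$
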